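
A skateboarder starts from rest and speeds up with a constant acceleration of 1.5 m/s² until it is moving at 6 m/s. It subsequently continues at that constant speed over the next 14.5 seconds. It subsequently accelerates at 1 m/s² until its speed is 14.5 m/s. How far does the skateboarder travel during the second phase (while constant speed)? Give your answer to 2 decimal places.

87.00 m

Phase 1 (accelerating): v₀ = 0 m/s, a = 1.5 m/s².
v = v₀ + at → t = (6 − 0) / 1.5 = 4.00 s
v² = v₀² + 2aΔx → Δx = (6² − 0²)/(2·1.5) = 12.0 m

Phase 2 (constant speed): v₀ = 6.00 m/s, a = 0 m/s².
v = v₀ + at = 6.00 + (0)(14.5) = 6.00 m/s
Δx = v₀t + ½at² = 6.00·14.5 + 0.5·0·14.5² = 87.0 m
Distance in phase 2 = 87.0 m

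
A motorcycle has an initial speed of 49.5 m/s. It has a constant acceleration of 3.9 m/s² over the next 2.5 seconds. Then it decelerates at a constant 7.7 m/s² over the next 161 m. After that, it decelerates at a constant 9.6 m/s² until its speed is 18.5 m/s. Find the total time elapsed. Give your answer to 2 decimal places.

Phase 1 (accelerating): v₀ = 49.5 m/s, a = 3.9 m/s².
v = v₀ + at = 49.5 + (3.9)(2.5) = 59.2 m/s
Δx = v₀t + ½at² = 49.5·2.5 + 0.5·3.9·2.5² = 136 m

Phase 2 (decelerating): v₀ = 59.2 m/s, a = -7.7 m/s².
v² = v₀² + 2aΔx = 59.2² + 2·-7.7·161 = 1030 → v = 32.1 m/s
t = (v − v₀)/a = (32.1 − 59.2)/-7.7 = 3.52 s

Phase 3 (decelerating): v₀ = 32.1 m/s, a = -9.6 m/s².
v = v₀ + at → t = (18.5 − 32.1) / -9.6 = 1.42 s
v² = v₀² + 2aΔx → Δx = (18.5² − 32.1²)/(2·-9.6) = 35.9 m
Total time = 2.50 + 3.52 + 1.42 = 7.44 s

7.44 s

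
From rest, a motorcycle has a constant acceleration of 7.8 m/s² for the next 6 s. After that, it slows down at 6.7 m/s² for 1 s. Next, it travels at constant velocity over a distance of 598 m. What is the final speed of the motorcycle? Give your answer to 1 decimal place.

Phase 1 (accelerating): v₀ = 0 m/s, a = 7.8 m/s².
v = v₀ + at = 0 + (7.8)(6) = 46.8 m/s
Δx = v₀t + ½at² = 0·6 + 0.5·7.8·6² = 140 m

Phase 2 (decelerating): v₀ = 46.8 m/s, a = -6.7 m/s².
v = v₀ + at = 46.8 + (-6.7)(1) = 40.1 m/s
Δx = v₀t + ½at² = 46.8·1 + 0.5·-6.7·1² = 43.4 m

Phase 3 (constant speed): v₀ = 40.1 m/s, a = 0 m/s².
Constant speed: t = d/v = 598/40.1 = 14.9 s
Final speed = 40.1 m/s

40.1 m/s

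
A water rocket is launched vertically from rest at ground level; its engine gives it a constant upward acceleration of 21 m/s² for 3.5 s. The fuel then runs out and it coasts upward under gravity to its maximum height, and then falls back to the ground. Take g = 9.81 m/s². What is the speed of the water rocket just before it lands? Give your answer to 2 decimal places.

Phase 1 (powered ascent): v₀ = 0 m/s, a = 21 m/s².
v = v₀ + at = 0 + (21)(3.5) = 73.5 m/s
Δx = v₀t + ½at² = 0·3.5 + 0.5·21·3.5² = 129 m

Phase 2 (coasting upward): v₀ = 73.5 m/s, a = -9.81 m/s².
v = v₀ + at → t = (0 − 73.5) / -9.81 = 7.49 s
v² = v₀² + 2aΔx → Δx = (0² − 73.5²)/(2·-9.81) = 275 m

Phase 3 (free fall): v₀ = 0 m/s, a = -9.81 m/s².
Falls 404 m from rest: t = √(2·404/9.81) = 9.08 s; v = g·t = 89.0 m/s.
Impact speed = 89.0 m/s

89.03 m/s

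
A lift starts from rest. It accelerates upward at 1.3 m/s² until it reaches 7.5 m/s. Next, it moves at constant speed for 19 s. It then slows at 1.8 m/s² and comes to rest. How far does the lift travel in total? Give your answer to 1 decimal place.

Phase 1 (accelerating): v₀ = 0 m/s, a = 1.3 m/s².
v = v₀ + at → t = (7.5 − 0) / 1.3 = 5.77 s
v² = v₀² + 2aΔx → Δx = (7.5² − 0²)/(2·1.3) = 21.6 m

Phase 2 (constant speed): v₀ = 7.50 m/s, a = 0 m/s².
v = v₀ + at = 7.50 + (0)(19) = 7.50 m/s
Δx = v₀t + ½at² = 7.50·19 + 0.5·0·19² = 142 m

Phase 3 (decelerating): v₀ = 7.50 m/s, a = -1.8 m/s².
v = v₀ + at → t = (0 − 7.50) / -1.8 = 4.17 s
v² = v₀² + 2aΔx → Δx = (0² − 7.50²)/(2·-1.8) = 15.6 m
Total distance = 21.6 + 142 + 15.6 = 180 m

179.8 m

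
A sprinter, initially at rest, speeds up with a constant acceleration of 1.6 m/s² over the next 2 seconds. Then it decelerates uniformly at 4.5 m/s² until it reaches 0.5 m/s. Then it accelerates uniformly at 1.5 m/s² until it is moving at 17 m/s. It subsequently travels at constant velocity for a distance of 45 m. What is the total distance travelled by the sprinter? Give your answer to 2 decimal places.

145.56 m

Phase 1 (accelerating): v₀ = 0 m/s, a = 1.6 m/s².
v = v₀ + at = 0 + (1.6)(2) = 3.20 m/s
Δx = v₀t + ½at² = 0·2 + 0.5·1.6·2² = 3.20 m

Phase 2 (decelerating): v₀ = 3.20 m/s, a = -4.5 m/s².
v = v₀ + at → t = (0.5 − 3.20) / -4.5 = 0.600 s
v² = v₀² + 2aΔx → Δx = (0.5² − 3.20²)/(2·-4.5) = 1.11 m

Phase 3 (accelerating): v₀ = 0.500 m/s, a = 1.5 m/s².
v = v₀ + at → t = (17 − 0.500) / 1.5 = 11.0 s
v² = v₀² + 2aΔx → Δx = (17² − 0.500²)/(2·1.5) = 96.2 m

Phase 4 (constant speed): v₀ = 17.0 m/s, a = 0 m/s².
Constant speed: t = d/v = 45/17.0 = 2.65 s
Total distance = 3.20 + 1.11 + 96.2 + 45.0 = 146 m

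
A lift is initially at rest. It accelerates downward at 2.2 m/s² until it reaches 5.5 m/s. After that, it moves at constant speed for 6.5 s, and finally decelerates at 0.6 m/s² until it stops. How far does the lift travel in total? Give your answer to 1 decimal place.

67.8 m

Phase 1 (accelerating): v₀ = 0 m/s, a = 2.2 m/s².
v = v₀ + at → t = (5.5 − 0) / 2.2 = 2.50 s
v² = v₀² + 2aΔx → Δx = (5.5² − 0²)/(2·2.2) = 6.87 m

Phase 2 (constant speed): v₀ = 5.50 m/s, a = 0 m/s².
v = v₀ + at = 5.50 + (0)(6.5) = 5.50 m/s
Δx = v₀t + ½at² = 5.50·6.5 + 0.5·0·6.5² = 35.8 m

Phase 3 (decelerating): v₀ = 5.50 m/s, a = -0.6 m/s².
v = v₀ + at → t = (0 − 5.50) / -0.6 = 9.17 s
v² = v₀² + 2aΔx → Δx = (0² − 5.50²)/(2·-0.6) = 25.2 m
Total distance = 6.87 + 35.8 + 25.2 = 67.8 m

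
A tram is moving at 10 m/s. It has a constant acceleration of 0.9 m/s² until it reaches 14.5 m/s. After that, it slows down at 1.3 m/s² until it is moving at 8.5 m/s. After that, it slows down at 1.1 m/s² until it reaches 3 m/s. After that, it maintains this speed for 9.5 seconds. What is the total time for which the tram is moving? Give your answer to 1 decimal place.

Phase 1 (accelerating): v₀ = 10.0 m/s, a = 0.9 m/s².
v = v₀ + at → t = (14.5 − 10.0) / 0.9 = 5.00 s
v² = v₀² + 2aΔx → Δx = (14.5² − 10.0²)/(2·0.9) = 61.2 m

Phase 2 (decelerating): v₀ = 14.5 m/s, a = -1.3 m/s².
v = v₀ + at → t = (8.5 − 14.5) / -1.3 = 4.62 s
v² = v₀² + 2aΔx → Δx = (8.5² − 14.5²)/(2·-1.3) = 53.1 m

Phase 3 (decelerating): v₀ = 8.50 m/s, a = -1.1 m/s².
v = v₀ + at → t = (3 − 8.50) / -1.1 = 5.00 s
v² = v₀² + 2aΔx → Δx = (3² − 8.50²)/(2·-1.1) = 28.7 m

Phase 4 (constant speed): v₀ = 3.00 m/s, a = 0 m/s².
v = v₀ + at = 3.00 + (0)(9.5) = 3.00 m/s
Δx = v₀t + ½at² = 3.00·9.5 + 0.5·0·9.5² = 28.5 m
Total time = 5.00 + 4.62 + 5.00 + 9.50 = 24.1 s

24.1 s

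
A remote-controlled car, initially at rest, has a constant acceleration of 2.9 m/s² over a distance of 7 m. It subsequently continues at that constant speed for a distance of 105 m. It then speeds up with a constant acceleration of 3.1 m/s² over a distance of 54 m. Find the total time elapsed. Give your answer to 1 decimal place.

22.9 s

Phase 1 (accelerating): v₀ = 0 m/s, a = 2.9 m/s².
v² = v₀² + 2aΔx = 0² + 2·2.9·7 = 40.6 → v = 6.37 m/s
t = (v − v₀)/a = (6.37 − 0)/2.9 = 2.20 s

Phase 2 (constant speed): v₀ = 6.37 m/s, a = 0 m/s².
Constant speed: t = d/v = 105/6.37 = 16.5 s

Phase 3 (accelerating): v₀ = 6.37 m/s, a = 3.1 m/s².
v² = v₀² + 2aΔx = 6.37² + 2·3.1·54 = 375 → v = 19.4 m/s
t = (v − v₀)/a = (19.4 − 6.37)/3.1 = 4.19 s
Total time = 2.20 + 16.5 + 4.19 = 22.9 s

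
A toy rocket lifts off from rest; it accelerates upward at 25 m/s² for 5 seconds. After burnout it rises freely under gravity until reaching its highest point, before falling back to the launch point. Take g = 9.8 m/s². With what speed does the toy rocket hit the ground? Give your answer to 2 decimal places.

147.48 m/s

Phase 1 (powered ascent): v₀ = 0 m/s, a = 25 m/s².
v = v₀ + at = 0 + (25)(5) = 125 m/s
Δx = v₀t + ½at² = 0·5 + 0.5·25·5² = 312 m

Phase 2 (coasting upward): v₀ = 125 m/s, a = -9.8 m/s².
v = v₀ + at → t = (0 − 125) / -9.8 = 12.8 s
v² = v₀² + 2aΔx → Δx = (0² − 125²)/(2·-9.8) = 797 m

Phase 3 (free fall): v₀ = 0 m/s, a = -9.8 m/s².
Falls 1110 m from rest: t = √(2·1110/9.8) = 15.0 s; v = g·t = 147 m/s.
Impact speed = 147 m/s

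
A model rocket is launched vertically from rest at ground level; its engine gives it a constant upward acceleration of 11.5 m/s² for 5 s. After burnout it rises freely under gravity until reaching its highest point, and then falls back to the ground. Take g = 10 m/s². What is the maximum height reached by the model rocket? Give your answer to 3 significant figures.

Phase 1 (powered ascent): v₀ = 0 m/s, a = 11.5 m/s².
v = v₀ + at = 0 + (11.5)(5) = 57.5 m/s
Δx = v₀t + ½at² = 0·5 + 0.5·11.5·5² = 144 m

Phase 2 (coasting upward): v₀ = 57.5 m/s, a = -10 m/s².
v = v₀ + at → t = (0 − 57.5) / -10 = 5.75 s
v² = v₀² + 2aΔx → Δx = (0² − 57.5²)/(2·-10) = 165 m
Maximum height = 144 + 165 = 309 m

309 m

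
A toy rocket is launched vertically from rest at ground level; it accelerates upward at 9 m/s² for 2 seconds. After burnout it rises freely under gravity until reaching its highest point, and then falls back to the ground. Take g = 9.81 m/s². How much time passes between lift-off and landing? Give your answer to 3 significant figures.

6.49 s

Phase 1 (powered ascent): v₀ = 0 m/s, a = 9 m/s².
v = v₀ + at = 0 + (9)(2) = 18.0 m/s
Δx = v₀t + ½at² = 0·2 + 0.5·9·2² = 18.0 m

Phase 2 (coasting upward): v₀ = 18.0 m/s, a = -9.81 m/s².
v = v₀ + at → t = (0 − 18.0) / -9.81 = 1.83 s
v² = v₀² + 2aΔx → Δx = (0² − 18.0²)/(2·-9.81) = 16.5 m

Phase 3 (free fall): v₀ = 0 m/s, a = -9.81 m/s².
Falls 34.5 m from rest: t = √(2·34.5/9.81) = 2.65 s; v = g·t = 26.0 m/s.
Total time = 2.00 + 1.83 + 2.65 = 6.49 s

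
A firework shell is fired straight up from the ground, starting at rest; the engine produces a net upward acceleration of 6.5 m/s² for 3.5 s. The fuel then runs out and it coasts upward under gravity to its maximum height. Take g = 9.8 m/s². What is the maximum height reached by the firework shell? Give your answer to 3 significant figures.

Phase 1 (powered ascent): v₀ = 0 m/s, a = 6.5 m/s².
v = v₀ + at = 0 + (6.5)(3.5) = 22.8 m/s
Δx = v₀t + ½at² = 0·3.5 + 0.5·6.5·3.5² = 39.8 m

Phase 2 (coasting upward): v₀ = 22.8 m/s, a = -9.8 m/s².
v = v₀ + at → t = (0 − 22.8) / -9.8 = 2.32 s
v² = v₀² + 2aΔx → Δx = (0² − 22.8²)/(2·-9.8) = 26.4 m
Maximum height = 39.8 + 26.4 = 66.2 m

66.2 m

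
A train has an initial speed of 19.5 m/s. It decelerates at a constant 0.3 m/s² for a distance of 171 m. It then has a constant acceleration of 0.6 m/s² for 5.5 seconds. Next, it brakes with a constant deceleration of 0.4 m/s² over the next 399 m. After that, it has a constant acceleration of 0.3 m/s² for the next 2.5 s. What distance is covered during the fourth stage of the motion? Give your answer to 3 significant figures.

Phase 1 (decelerating): v₀ = 19.5 m/s, a = -0.3 m/s².
v² = v₀² + 2aΔx = 19.5² + 2·-0.3·171 = 278 → v = 16.7 m/s
t = (v − v₀)/a = (16.7 − 19.5)/-0.3 = 9.46 s

Phase 2 (accelerating): v₀ = 16.7 m/s, a = 0.6 m/s².
v = v₀ + at = 16.7 + (0.6)(5.5) = 20.0 m/s
Δx = v₀t + ½at² = 16.7·5.5 + 0.5·0.6·5.5² = 101 m

Phase 3 (decelerating): v₀ = 20.0 m/s, a = -0.4 m/s².
v² = v₀² + 2aΔx = 20.0² + 2·-0.4·399 = 79.3 → v = 8.91 m/s
t = (v − v₀)/a = (8.91 − 20.0)/-0.4 = 27.6 s

Phase 4 (accelerating): v₀ = 8.91 m/s, a = 0.3 m/s².
v = v₀ + at = 8.91 + (0.3)(2.5) = 9.66 m/s
Δx = v₀t + ½at² = 8.91·2.5 + 0.5·0.3·2.5² = 23.2 m
Distance in phase 4 = 23.2 m

23.2 m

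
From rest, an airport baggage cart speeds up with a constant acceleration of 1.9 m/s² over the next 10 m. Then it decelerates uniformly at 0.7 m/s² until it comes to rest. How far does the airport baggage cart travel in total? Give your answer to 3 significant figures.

37.1 m

Phase 1 (accelerating): v₀ = 0 m/s, a = 1.9 m/s².
v² = v₀² + 2aΔx = 0² + 2·1.9·10 = 38.0 → v = 6.16 m/s
t = (v − v₀)/a = (6.16 − 0)/1.9 = 3.24 s

Phase 2 (decelerating): v₀ = 6.16 m/s, a = -0.7 m/s².
v = v₀ + at → t = (0 − 6.16) / -0.7 = 8.81 s
v² = v₀² + 2aΔx → Δx = (0² − 6.16²)/(2·-0.7) = 27.1 m
Total distance = 10.0 + 27.1 = 37.1 m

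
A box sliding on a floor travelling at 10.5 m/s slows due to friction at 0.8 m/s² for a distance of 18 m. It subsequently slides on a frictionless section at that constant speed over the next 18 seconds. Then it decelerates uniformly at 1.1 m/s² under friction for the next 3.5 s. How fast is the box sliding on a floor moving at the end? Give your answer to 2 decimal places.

5.17 m/s

Phase 1 (decelerating): v₀ = 10.5 m/s, a = -0.8 m/s².
v² = v₀² + 2aΔx = 10.5² + 2·-0.8·18 = 81.5 → v = 9.02 m/s
t = (v − v₀)/a = (9.02 − 10.5)/-0.8 = 1.84 s

Phase 2 (constant speed): v₀ = 9.02 m/s, a = 0 m/s².
v = v₀ + at = 9.02 + (0)(18) = 9.02 m/s
Δx = v₀t + ½at² = 9.02·18 + 0.5·0·18² = 162 m

Phase 3 (decelerating): v₀ = 9.02 m/s, a = -1.1 m/s².
v = v₀ + at = 9.02 + (-1.1)(3.5) = 5.17 m/s
Δx = v₀t + ½at² = 9.02·3.5 + 0.5·-1.1·3.5² = 24.8 m
Final speed = 5.17 m/s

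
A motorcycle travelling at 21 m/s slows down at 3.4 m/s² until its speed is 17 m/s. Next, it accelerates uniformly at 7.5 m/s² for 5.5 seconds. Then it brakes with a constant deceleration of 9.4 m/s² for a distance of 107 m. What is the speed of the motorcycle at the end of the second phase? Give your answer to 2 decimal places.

58.25 m/s

Phase 1 (decelerating): v₀ = 21.0 m/s, a = -3.4 m/s².
v = v₀ + at → t = (17 − 21.0) / -3.4 = 1.18 s
v² = v₀² + 2aΔx → Δx = (17² − 21.0²)/(2·-3.4) = 22.4 m

Phase 2 (accelerating): v₀ = 17.0 m/s, a = 7.5 m/s².
v = v₀ + at = 17.0 + (7.5)(5.5) = 58.2 m/s
Δx = v₀t + ½at² = 17.0·5.5 + 0.5·7.5·5.5² = 207 m
Speed at end of phase 2 = 58.2 m/s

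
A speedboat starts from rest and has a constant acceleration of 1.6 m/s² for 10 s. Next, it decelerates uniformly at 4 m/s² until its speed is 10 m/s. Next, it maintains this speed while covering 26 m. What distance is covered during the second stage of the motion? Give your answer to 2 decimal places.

Phase 1 (accelerating): v₀ = 0 m/s, a = 1.6 m/s².
v = v₀ + at = 0 + (1.6)(10) = 16.0 m/s
Δx = v₀t + ½at² = 0·10 + 0.5·1.6·10² = 80.0 m

Phase 2 (decelerating): v₀ = 16.0 m/s, a = -4 m/s².
v = v₀ + at → t = (10 − 16.0) / -4 = 1.50 s
v² = v₀² + 2aΔx → Δx = (10² − 16.0²)/(2·-4) = 19.5 m
Distance in phase 2 = 19.5 m

19.50 m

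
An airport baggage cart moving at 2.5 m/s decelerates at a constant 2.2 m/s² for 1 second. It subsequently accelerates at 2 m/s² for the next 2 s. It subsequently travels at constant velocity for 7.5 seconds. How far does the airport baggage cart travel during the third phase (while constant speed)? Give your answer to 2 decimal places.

Phase 1 (decelerating): v₀ = 2.50 m/s, a = -2.2 m/s².
v = v₀ + at = 2.50 + (-2.2)(1) = 0.300 m/s
Δx = v₀t + ½at² = 2.50·1 + 0.5·-2.2·1² = 1.40 m

Phase 2 (accelerating): v₀ = 0.300 m/s, a = 2 m/s².
v = v₀ + at = 0.300 + (2)(2) = 4.30 m/s
Δx = v₀t + ½at² = 0.300·2 + 0.5·2·2² = 4.60 m

Phase 3 (constant speed): v₀ = 4.30 m/s, a = 0 m/s².
v = v₀ + at = 4.30 + (0)(7.5) = 4.30 m/s
Δx = v₀t + ½at² = 4.30·7.5 + 0.5·0·7.5² = 32.2 m
Distance in phase 3 = 32.2 m

32.25 m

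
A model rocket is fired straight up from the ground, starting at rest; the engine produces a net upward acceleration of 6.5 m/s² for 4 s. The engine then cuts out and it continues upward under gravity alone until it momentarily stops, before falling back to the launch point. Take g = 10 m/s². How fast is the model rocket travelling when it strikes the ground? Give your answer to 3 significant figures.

41.4 m/s

Phase 1 (powered ascent): v₀ = 0 m/s, a = 6.5 m/s².
v = v₀ + at = 0 + (6.5)(4) = 26.0 m/s
Δx = v₀t + ½at² = 0·4 + 0.5·6.5·4² = 52.0 m

Phase 2 (coasting upward): v₀ = 26.0 m/s, a = -10 m/s².
v = v₀ + at → t = (0 − 26.0) / -10 = 2.60 s
v² = v₀² + 2aΔx → Δx = (0² − 26.0²)/(2·-10) = 33.8 m

Phase 3 (free fall): v₀ = 0 m/s, a = -10 m/s².
Falls 85.8 m from rest: t = √(2·85.8/10) = 4.14 s; v = g·t = 41.4 m/s.
Impact speed = 41.4 m/s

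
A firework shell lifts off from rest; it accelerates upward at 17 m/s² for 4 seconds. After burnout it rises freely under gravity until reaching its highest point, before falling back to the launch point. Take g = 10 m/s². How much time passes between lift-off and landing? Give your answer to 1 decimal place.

19.4 s

Phase 1 (powered ascent): v₀ = 0 m/s, a = 17 m/s².
v = v₀ + at = 0 + (17)(4) = 68.0 m/s
Δx = v₀t + ½at² = 0·4 + 0.5·17·4² = 136 m

Phase 2 (coasting upward): v₀ = 68.0 m/s, a = -10 m/s².
v = v₀ + at → t = (0 − 68.0) / -10 = 6.80 s
v² = v₀² + 2aΔx → Δx = (0² − 68.0²)/(2·-10) = 231 m

Phase 3 (free fall): v₀ = 0 m/s, a = -10 m/s².
Falls 367 m from rest: t = √(2·367/10) = 8.57 s; v = g·t = 85.7 m/s.
Total time = 4.00 + 6.80 + 8.57 = 19.4 s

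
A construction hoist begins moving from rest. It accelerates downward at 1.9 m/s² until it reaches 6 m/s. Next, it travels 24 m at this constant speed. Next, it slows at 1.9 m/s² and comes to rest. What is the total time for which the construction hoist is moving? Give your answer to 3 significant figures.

10.3 s

Phase 1 (accelerating): v₀ = 0 m/s, a = 1.9 m/s².
v = v₀ + at → t = (6 − 0) / 1.9 = 3.16 s
v² = v₀² + 2aΔx → Δx = (6² − 0²)/(2·1.9) = 9.47 m

Phase 2 (constant speed): v₀ = 6.00 m/s, a = 0 m/s².
Constant speed: t = d/v = 24/6.00 = 4.00 s

Phase 3 (decelerating): v₀ = 6.00 m/s, a = -1.9 m/s².
v = v₀ + at → t = (0 − 6.00) / -1.9 = 3.16 s
v² = v₀² + 2aΔx → Δx = (0² − 6.00²)/(2·-1.9) = 9.47 m
Total time = 3.16 + 4.00 + 3.16 = 10.3 s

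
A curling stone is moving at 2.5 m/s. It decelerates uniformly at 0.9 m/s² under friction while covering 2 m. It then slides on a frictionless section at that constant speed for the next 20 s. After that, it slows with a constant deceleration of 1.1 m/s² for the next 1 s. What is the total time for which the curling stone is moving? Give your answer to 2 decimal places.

Phase 1 (decelerating): v₀ = 2.50 m/s, a = -0.9 m/s².
v² = v₀² + 2aΔx = 2.50² + 2·-0.9·2 = 2.65 → v = 1.63 m/s
t = (v − v₀)/a = (1.63 − 2.50)/-0.9 = 0.969 s

Phase 2 (constant speed): v₀ = 1.63 m/s, a = 0 m/s².
v = v₀ + at = 1.63 + (0)(20) = 1.63 m/s
Δx = v₀t + ½at² = 1.63·20 + 0.5·0·20² = 32.6 m

Phase 3 (decelerating): v₀ = 1.63 m/s, a = -1.1 m/s².
v = v₀ + at = 1.63 + (-1.1)(1) = 0.528 m/s
Δx = v₀t + ½at² = 1.63·1 + 0.5·-1.1·1² = 1.08 m
Total time = 0.969 + 20.0 + 1.00 = 22.0 s

21.97 s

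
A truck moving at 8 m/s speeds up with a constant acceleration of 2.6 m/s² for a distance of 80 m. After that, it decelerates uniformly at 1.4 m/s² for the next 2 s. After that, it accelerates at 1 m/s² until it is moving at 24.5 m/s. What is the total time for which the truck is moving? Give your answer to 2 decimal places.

Phase 1 (accelerating): v₀ = 8.00 m/s, a = 2.6 m/s².
v² = v₀² + 2aΔx = 8.00² + 2·2.6·80 = 480 → v = 21.9 m/s
t = (v − v₀)/a = (21.9 − 8.00)/2.6 = 5.35 s

Phase 2 (decelerating): v₀ = 21.9 m/s, a = -1.4 m/s².
v = v₀ + at = 21.9 + (-1.4)(2) = 19.1 m/s
Δx = v₀t + ½at² = 21.9·2 + 0.5·-1.4·2² = 41.0 m

Phase 3 (accelerating): v₀ = 19.1 m/s, a = 1 m/s².
v = v₀ + at → t = (24.5 − 19.1) / 1 = 5.39 s
v² = v₀² + 2aΔx → Δx = (24.5² − 19.1²)/(2·1) = 118 m
Total time = 5.35 + 2.00 + 5.39 = 12.7 s

12.74 s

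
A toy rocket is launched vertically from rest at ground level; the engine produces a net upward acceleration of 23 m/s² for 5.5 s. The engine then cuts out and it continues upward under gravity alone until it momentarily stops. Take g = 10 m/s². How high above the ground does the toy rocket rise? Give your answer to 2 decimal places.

Phase 1 (powered ascent): v₀ = 0 m/s, a = 23 m/s².
v = v₀ + at = 0 + (23)(5.5) = 126 m/s
Δx = v₀t + ½at² = 0·5.5 + 0.5·23·5.5² = 348 m

Phase 2 (coasting upward): v₀ = 126 m/s, a = -10 m/s².
v = v₀ + at → t = (0 − 126) / -10 = 12.7 s
v² = v₀² + 2aΔx → Δx = (0² − 126²)/(2·-10) = 800 m
Maximum height = 348 + 800 = 1150 m

1147.99 m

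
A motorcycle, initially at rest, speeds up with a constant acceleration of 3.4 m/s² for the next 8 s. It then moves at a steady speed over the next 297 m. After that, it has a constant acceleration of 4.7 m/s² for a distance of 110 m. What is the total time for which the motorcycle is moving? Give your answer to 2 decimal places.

Phase 1 (accelerating): v₀ = 0 m/s, a = 3.4 m/s².
v = v₀ + at = 0 + (3.4)(8) = 27.2 m/s
Δx = v₀t + ½at² = 0·8 + 0.5·3.4·8² = 109 m

Phase 2 (constant speed): v₀ = 27.2 m/s, a = 0 m/s².
Constant speed: t = d/v = 297/27.2 = 10.9 s

Phase 3 (accelerating): v₀ = 27.2 m/s, a = 4.7 m/s².
v² = v₀² + 2aΔx = 27.2² + 2·4.7·110 = 1770 → v = 42.1 m/s
t = (v − v₀)/a = (42.1 − 27.2)/4.7 = 3.17 s
Total time = 8.00 + 10.9 + 3.17 = 22.1 s

22.09 s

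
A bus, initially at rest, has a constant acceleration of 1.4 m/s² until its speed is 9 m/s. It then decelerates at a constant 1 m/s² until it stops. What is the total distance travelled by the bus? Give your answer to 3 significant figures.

Phase 1 (accelerating): v₀ = 0 m/s, a = 1.4 m/s².
v = v₀ + at → t = (9 − 0) / 1.4 = 6.43 s
v² = v₀² + 2aΔx → Δx = (9² − 0²)/(2·1.4) = 28.9 m

Phase 2 (decelerating): v₀ = 9.00 m/s, a = -1 m/s².
v = v₀ + at → t = (0 − 9.00) / -1 = 9.00 s
v² = v₀² + 2aΔx → Δx = (0² − 9.00²)/(2·-1) = 40.5 m
Total distance = 28.9 + 40.5 = 69.4 m

69.4 m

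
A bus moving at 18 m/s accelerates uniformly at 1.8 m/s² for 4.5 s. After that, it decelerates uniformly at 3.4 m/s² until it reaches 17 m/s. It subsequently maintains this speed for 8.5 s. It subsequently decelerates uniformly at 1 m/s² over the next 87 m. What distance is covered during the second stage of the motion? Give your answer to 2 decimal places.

57.68 m

Phase 1 (accelerating): v₀ = 18.0 m/s, a = 1.8 m/s².
v = v₀ + at = 18.0 + (1.8)(4.5) = 26.1 m/s
Δx = v₀t + ½at² = 18.0·4.5 + 0.5·1.8·4.5² = 99.2 m

Phase 2 (decelerating): v₀ = 26.1 m/s, a = -3.4 m/s².
v = v₀ + at → t = (17 − 26.1) / -3.4 = 2.68 s
v² = v₀² + 2aΔx → Δx = (17² − 26.1²)/(2·-3.4) = 57.7 m
Distance in phase 2 = 57.7 m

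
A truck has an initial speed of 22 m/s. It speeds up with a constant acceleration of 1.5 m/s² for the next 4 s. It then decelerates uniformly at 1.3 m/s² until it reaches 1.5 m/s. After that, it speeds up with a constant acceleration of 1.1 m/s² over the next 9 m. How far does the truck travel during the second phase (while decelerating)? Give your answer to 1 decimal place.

300.7 m

Phase 1 (accelerating): v₀ = 22.0 m/s, a = 1.5 m/s².
v = v₀ + at = 22.0 + (1.5)(4) = 28.0 m/s
Δx = v₀t + ½at² = 22.0·4 + 0.5·1.5·4² = 100 m

Phase 2 (decelerating): v₀ = 28.0 m/s, a = -1.3 m/s².
v = v₀ + at → t = (1.5 − 28.0) / -1.3 = 20.4 s
v² = v₀² + 2aΔx → Δx = (1.5² − 28.0²)/(2·-1.3) = 301 m
Distance in phase 2 = 301 m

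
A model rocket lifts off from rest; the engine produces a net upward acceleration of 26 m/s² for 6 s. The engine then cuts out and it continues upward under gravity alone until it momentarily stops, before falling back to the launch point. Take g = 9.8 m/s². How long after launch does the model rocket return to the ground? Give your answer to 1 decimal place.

Phase 1 (powered ascent): v₀ = 0 m/s, a = 26 m/s².
v = v₀ + at = 0 + (26)(6) = 156 m/s
Δx = v₀t + ½at² = 0·6 + 0.5·26·6² = 468 m

Phase 2 (coasting upward): v₀ = 156 m/s, a = -9.8 m/s².
v = v₀ + at → t = (0 − 156) / -9.8 = 15.9 s
v² = v₀² + 2aΔx → Δx = (0² − 156²)/(2·-9.8) = 1240 m

Phase 3 (free fall): v₀ = 0 m/s, a = -9.8 m/s².
Falls 1710 m from rest: t = √(2·1710/9.8) = 18.7 s; v = g·t = 183 m/s.
Total time = 6.00 + 15.9 + 18.7 = 40.6 s

40.6 s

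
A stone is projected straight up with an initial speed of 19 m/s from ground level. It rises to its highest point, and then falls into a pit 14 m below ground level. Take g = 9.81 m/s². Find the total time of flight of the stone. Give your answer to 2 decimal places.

4.51 s

Phase 1 (rising): v₀ = 19.0 m/s, a = -9.81 m/s².
v = v₀ + at → t = (0 − 19.0) / -9.81 = 1.94 s
v² = v₀² + 2aΔx → Δx = (0² − 19.0²)/(2·-9.81) = 18.4 m

Phase 2 (falling): v₀ = 0 m/s, a = -9.81 m/s².
Falls 32.4 m from rest: t = √(2·32.4/9.81) = 2.57 s; v = g·t = 25.2 m/s.
Total time = 1.94 + 2.57 = 4.51 s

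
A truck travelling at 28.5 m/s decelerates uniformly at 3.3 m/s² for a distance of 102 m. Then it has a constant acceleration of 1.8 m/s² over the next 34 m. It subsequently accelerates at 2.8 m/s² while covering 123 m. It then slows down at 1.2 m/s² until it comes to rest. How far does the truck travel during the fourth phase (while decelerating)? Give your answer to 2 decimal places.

Phase 1 (decelerating): v₀ = 28.5 m/s, a = -3.3 m/s².
v² = v₀² + 2aΔx = 28.5² + 2·-3.3·102 = 139 → v = 11.8 m/s
t = (v − v₀)/a = (11.8 − 28.5)/-3.3 = 5.06 s

Phase 2 (accelerating): v₀ = 11.8 m/s, a = 1.8 m/s².
v² = v₀² + 2aΔx = 11.8² + 2·1.8·34 = 261 → v = 16.2 m/s
t = (v − v₀)/a = (16.2 − 11.8)/1.8 = 2.43 s

Phase 3 (accelerating): v₀ = 16.2 m/s, a = 2.8 m/s².
v² = v₀² + 2aΔx = 16.2² + 2·2.8·123 = 950 → v = 30.8 m/s
t = (v − v₀)/a = (30.8 − 16.2)/2.8 = 5.23 s

Phase 4 (decelerating): v₀ = 30.8 m/s, a = -1.2 m/s².
v = v₀ + at → t = (0 − 30.8) / -1.2 = 25.7 s
v² = v₀² + 2aΔx → Δx = (0² − 30.8²)/(2·-1.2) = 396 m
Distance in phase 4 = 396 m

395.94 m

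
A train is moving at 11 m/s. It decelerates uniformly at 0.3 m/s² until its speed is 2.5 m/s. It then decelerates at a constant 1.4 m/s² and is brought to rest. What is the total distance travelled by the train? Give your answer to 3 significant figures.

Phase 1 (decelerating): v₀ = 11.0 m/s, a = -0.3 m/s².
v = v₀ + at → t = (2.5 − 11.0) / -0.3 = 28.3 s
v² = v₀² + 2aΔx → Δx = (2.5² − 11.0²)/(2·-0.3) = 191 m

Phase 2 (decelerating): v₀ = 2.50 m/s, a = -1.4 m/s².
v = v₀ + at → t = (0 − 2.50) / -1.4 = 1.79 s
v² = v₀² + 2aΔx → Δx = (0² − 2.50²)/(2·-1.4) = 2.23 m
Total distance = 191 + 2.23 = 193 m

193 m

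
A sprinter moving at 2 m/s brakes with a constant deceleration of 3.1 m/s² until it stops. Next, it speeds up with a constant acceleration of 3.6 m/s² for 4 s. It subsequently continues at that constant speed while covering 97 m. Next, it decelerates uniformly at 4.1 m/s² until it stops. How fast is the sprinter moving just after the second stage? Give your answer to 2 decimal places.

Phase 1 (decelerating): v₀ = 2.00 m/s, a = -3.1 m/s².
v = v₀ + at → t = (0 − 2.00) / -3.1 = 0.645 s
v² = v₀² + 2aΔx → Δx = (0² − 2.00²)/(2·-3.1) = 0.645 m

Phase 2 (accelerating): v₀ = 0 m/s, a = 3.6 m/s².
v = v₀ + at = 0 + (3.6)(4) = 14.4 m/s
Δx = v₀t + ½at² = 0·4 + 0.5·3.6·4² = 28.8 m
Speed at end of phase 2 = 14.4 m/s

14.40 m/s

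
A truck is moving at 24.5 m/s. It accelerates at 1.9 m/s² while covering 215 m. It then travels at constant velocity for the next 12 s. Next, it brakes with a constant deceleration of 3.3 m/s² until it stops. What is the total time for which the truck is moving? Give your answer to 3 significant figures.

30.3 s

Phase 1 (accelerating): v₀ = 24.5 m/s, a = 1.9 m/s².
v² = v₀² + 2aΔx = 24.5² + 2·1.9·215 = 1420 → v = 37.6 m/s
t = (v − v₀)/a = (37.6 − 24.5)/1.9 = 6.92 s

Phase 2 (constant speed): v₀ = 37.6 m/s, a = 0 m/s².
v = v₀ + at = 37.6 + (0)(12) = 37.6 m/s
Δx = v₀t + ½at² = 37.6·12 + 0.5·0·12² = 452 m

Phase 3 (decelerating): v₀ = 37.6 m/s, a = -3.3 m/s².
v = v₀ + at → t = (0 − 37.6) / -3.3 = 11.4 s
v² = v₀² + 2aΔx → Δx = (0² − 37.6²)/(2·-3.3) = 215 m
Total time = 6.92 + 12.0 + 11.4 = 30.3 s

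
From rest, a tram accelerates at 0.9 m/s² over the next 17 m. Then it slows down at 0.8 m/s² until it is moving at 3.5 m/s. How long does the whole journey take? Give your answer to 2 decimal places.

Phase 1 (accelerating): v₀ = 0 m/s, a = 0.9 m/s².
v² = v₀² + 2aΔx = 0² + 2·0.9·17 = 30.6 → v = 5.53 m/s
t = (v − v₀)/a = (5.53 − 0)/0.9 = 6.15 s

Phase 2 (decelerating): v₀ = 5.53 m/s, a = -0.8 m/s².
v = v₀ + at → t = (3.5 − 5.53) / -0.8 = 2.54 s
v² = v₀² + 2aΔx → Δx = (3.5² − 5.53²)/(2·-0.8) = 11.5 m
Total time = 6.15 + 2.54 = 8.69 s

8.69 s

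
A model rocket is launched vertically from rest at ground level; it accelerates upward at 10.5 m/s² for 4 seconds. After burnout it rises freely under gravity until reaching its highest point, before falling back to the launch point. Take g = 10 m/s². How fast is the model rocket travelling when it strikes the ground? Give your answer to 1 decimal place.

Phase 1 (powered ascent): v₀ = 0 m/s, a = 10.5 m/s².
v = v₀ + at = 0 + (10.5)(4) = 42.0 m/s
Δx = v₀t + ½at² = 0·4 + 0.5·10.5·4² = 84.0 m

Phase 2 (coasting upward): v₀ = 42.0 m/s, a = -10 m/s².
v = v₀ + at → t = (0 − 42.0) / -10 = 4.20 s
v² = v₀² + 2aΔx → Δx = (0² − 42.0²)/(2·-10) = 88.2 m

Phase 3 (free fall): v₀ = 0 m/s, a = -10 m/s².
Falls 172 m from rest: t = √(2·172/10) = 5.87 s; v = g·t = 58.7 m/s.
Impact speed = 58.7 m/s

58.7 m/s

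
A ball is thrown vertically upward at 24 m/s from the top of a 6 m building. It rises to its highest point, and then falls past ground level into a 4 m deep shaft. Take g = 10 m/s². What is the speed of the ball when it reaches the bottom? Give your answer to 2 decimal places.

27.86 m/s

Phase 1 (rising): v₀ = 24.0 m/s, a = -10 m/s².
v = v₀ + at → t = (0 − 24.0) / -10 = 2.40 s
v² = v₀² + 2aΔx → Δx = (0² − 24.0²)/(2·-10) = 28.8 m

Phase 2 (falling): v₀ = 0 m/s, a = -10 m/s².
Falls 38.8 m from rest: t = √(2·38.8/10) = 2.79 s; v = g·t = 27.9 m/s.
Final speed = 27.9 m/s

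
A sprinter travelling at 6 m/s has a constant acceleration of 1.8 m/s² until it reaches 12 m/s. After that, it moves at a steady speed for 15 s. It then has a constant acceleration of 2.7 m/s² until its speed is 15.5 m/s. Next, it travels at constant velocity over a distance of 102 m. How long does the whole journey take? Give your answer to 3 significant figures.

Phase 1 (accelerating): v₀ = 6.00 m/s, a = 1.8 m/s².
v = v₀ + at → t = (12 − 6.00) / 1.8 = 3.33 s
v² = v₀² + 2aΔx → Δx = (12² − 6.00²)/(2·1.8) = 30.0 m

Phase 2 (constant speed): v₀ = 12.0 m/s, a = 0 m/s².
v = v₀ + at = 12.0 + (0)(15) = 12.0 m/s
Δx = v₀t + ½at² = 12.0·15 + 0.5·0·15² = 180 m

Phase 3 (accelerating): v₀ = 12.0 m/s, a = 2.7 m/s².
v = v₀ + at → t = (15.5 − 12.0) / 2.7 = 1.30 s
v² = v₀² + 2aΔx → Δx = (15.5² − 12.0²)/(2·2.7) = 17.8 m

Phase 4 (constant speed): v₀ = 15.5 m/s, a = 0 m/s².
Constant speed: t = d/v = 102/15.5 = 6.58 s
Total time = 3.33 + 15.0 + 1.30 + 6.58 = 26.2 s

26.2 s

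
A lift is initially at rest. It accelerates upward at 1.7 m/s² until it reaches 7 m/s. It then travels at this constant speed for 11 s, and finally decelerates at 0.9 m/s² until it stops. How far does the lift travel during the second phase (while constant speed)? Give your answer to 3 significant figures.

Phase 1 (accelerating): v₀ = 0 m/s, a = 1.7 m/s².
v = v₀ + at → t = (7 − 0) / 1.7 = 4.12 s
v² = v₀² + 2aΔx → Δx = (7² − 0²)/(2·1.7) = 14.4 m

Phase 2 (constant speed): v₀ = 7.00 m/s, a = 0 m/s².
v = v₀ + at = 7.00 + (0)(11) = 7.00 m/s
Δx = v₀t + ½at² = 7.00·11 + 0.5·0·11² = 77.0 m
Distance in phase 2 = 77.0 m

77.0 m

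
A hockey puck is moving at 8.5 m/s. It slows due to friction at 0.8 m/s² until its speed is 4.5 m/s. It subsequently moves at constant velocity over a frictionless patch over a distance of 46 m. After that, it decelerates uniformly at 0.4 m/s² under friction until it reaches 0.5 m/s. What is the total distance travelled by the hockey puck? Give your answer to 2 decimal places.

Phase 1 (decelerating): v₀ = 8.50 m/s, a = -0.8 m/s².
v = v₀ + at → t = (4.5 − 8.50) / -0.8 = 5.00 s
v² = v₀² + 2aΔx → Δx = (4.5² − 8.50²)/(2·-0.8) = 32.5 m

Phase 2 (constant speed): v₀ = 4.50 m/s, a = 0 m/s².
Constant speed: t = d/v = 46/4.50 = 10.2 s

Phase 3 (decelerating): v₀ = 4.50 m/s, a = -0.4 m/s².
v = v₀ + at → t = (0.5 − 4.50) / -0.4 = 10.0 s
v² = v₀² + 2aΔx → Δx = (0.5² − 4.50²)/(2·-0.4) = 25.0 m
Total distance = 32.5 + 46.0 + 25.0 = 104 m

103.50 m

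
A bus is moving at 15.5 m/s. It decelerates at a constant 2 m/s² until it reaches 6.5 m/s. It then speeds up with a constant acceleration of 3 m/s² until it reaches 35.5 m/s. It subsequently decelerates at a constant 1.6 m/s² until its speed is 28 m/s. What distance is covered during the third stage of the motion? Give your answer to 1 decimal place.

Phase 1 (decelerating): v₀ = 15.5 m/s, a = -2 m/s².
v = v₀ + at → t = (6.5 − 15.5) / -2 = 4.50 s
v² = v₀² + 2aΔx → Δx = (6.5² − 15.5²)/(2·-2) = 49.5 m

Phase 2 (accelerating): v₀ = 6.50 m/s, a = 3 m/s².
v = v₀ + at → t = (35.5 − 6.50) / 3 = 9.67 s
v² = v₀² + 2aΔx → Δx = (35.5² − 6.50²)/(2·3) = 203 m

Phase 3 (decelerating): v₀ = 35.5 m/s, a = -1.6 m/s².
v = v₀ + at → t = (28 − 35.5) / -1.6 = 4.69 s
v² = v₀² + 2aΔx → Δx = (28² − 35.5²)/(2·-1.6) = 149 m
Distance in phase 3 = 149 m

148.8 m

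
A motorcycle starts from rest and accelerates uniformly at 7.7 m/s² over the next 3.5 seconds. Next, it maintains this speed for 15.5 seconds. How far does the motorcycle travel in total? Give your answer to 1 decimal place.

464.9 m

Phase 1 (accelerating): v₀ = 0 m/s, a = 7.7 m/s².
v = v₀ + at = 0 + (7.7)(3.5) = 26.9 m/s
Δx = v₀t + ½at² = 0·3.5 + 0.5·7.7·3.5² = 47.2 m

Phase 2 (constant speed): v₀ = 26.9 m/s, a = 0 m/s².
v = v₀ + at = 26.9 + (0)(15.5) = 26.9 m/s
Δx = v₀t + ½at² = 26.9·15.5 + 0.5·0·15.5² = 418 m
Total distance = 47.2 + 418 = 465 m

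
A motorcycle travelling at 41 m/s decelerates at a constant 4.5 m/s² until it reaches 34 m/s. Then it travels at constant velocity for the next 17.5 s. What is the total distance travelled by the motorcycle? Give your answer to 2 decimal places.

Phase 1 (decelerating): v₀ = 41.0 m/s, a = -4.5 m/s².
v = v₀ + at → t = (34 − 41.0) / -4.5 = 1.56 s
v² = v₀² + 2aΔx → Δx = (34² − 41.0²)/(2·-4.5) = 58.3 m

Phase 2 (constant speed): v₀ = 34.0 m/s, a = 0 m/s².
v = v₀ + at = 34.0 + (0)(17.5) = 34.0 m/s
Δx = v₀t + ½at² = 34.0·17.5 + 0.5·0·17.5² = 595 m
Total distance = 58.3 + 595 = 653 m

653.33 m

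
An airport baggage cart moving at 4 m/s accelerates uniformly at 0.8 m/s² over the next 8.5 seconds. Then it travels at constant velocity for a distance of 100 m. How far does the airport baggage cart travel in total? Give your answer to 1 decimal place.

Phase 1 (accelerating): v₀ = 4.00 m/s, a = 0.8 m/s².
v = v₀ + at = 4.00 + (0.8)(8.5) = 10.8 m/s
Δx = v₀t + ½at² = 4.00·8.5 + 0.5·0.8·8.5² = 62.9 m

Phase 2 (constant speed): v₀ = 10.8 m/s, a = 0 m/s².
Constant speed: t = d/v = 100/10.8 = 9.26 s
Total distance = 62.9 + 100 = 163 m

162.9 m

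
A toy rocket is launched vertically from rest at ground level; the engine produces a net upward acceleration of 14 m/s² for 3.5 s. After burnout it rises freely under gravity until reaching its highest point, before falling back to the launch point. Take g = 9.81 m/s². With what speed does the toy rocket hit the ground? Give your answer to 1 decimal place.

63.9 m/s

Phase 1 (powered ascent): v₀ = 0 m/s, a = 14 m/s².
v = v₀ + at = 0 + (14)(3.5) = 49.0 m/s
Δx = v₀t + ½at² = 0·3.5 + 0.5·14·3.5² = 85.8 m

Phase 2 (coasting upward): v₀ = 49.0 m/s, a = -9.81 m/s².
v = v₀ + at → t = (0 − 49.0) / -9.81 = 4.99 s
v² = v₀² + 2aΔx → Δx = (0² − 49.0²)/(2·-9.81) = 122 m

Phase 3 (free fall): v₀ = 0 m/s, a = -9.81 m/s².
Falls 208 m from rest: t = √(2·208/9.81) = 6.51 s; v = g·t = 63.9 m/s.
Impact speed = 63.9 m/s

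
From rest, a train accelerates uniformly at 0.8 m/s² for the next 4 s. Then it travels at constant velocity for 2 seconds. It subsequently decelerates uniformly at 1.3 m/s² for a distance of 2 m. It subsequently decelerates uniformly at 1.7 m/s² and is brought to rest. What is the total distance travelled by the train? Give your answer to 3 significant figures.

Phase 1 (accelerating): v₀ = 0 m/s, a = 0.8 m/s².
v = v₀ + at = 0 + (0.8)(4) = 3.20 m/s
Δx = v₀t + ½at² = 0·4 + 0.5·0.8·4² = 6.40 m

Phase 2 (constant speed): v₀ = 3.20 m/s, a = 0 m/s².
v = v₀ + at = 3.20 + (0)(2) = 3.20 m/s
Δx = v₀t + ½at² = 3.20·2 + 0.5·0·2² = 6.40 m

Phase 3 (decelerating): v₀ = 3.20 m/s, a = -1.3 m/s².
v² = v₀² + 2aΔx = 3.20² + 2·-1.3·2 = 5.04 → v = 2.24 m/s
t = (v − v₀)/a = (2.24 − 3.20)/-1.3 = 0.735 s

Phase 4 (decelerating): v₀ = 2.24 m/s, a = -1.7 m/s².
v = v₀ + at → t = (0 − 2.24) / -1.7 = 1.32 s
v² = v₀² + 2aΔx → Δx = (0² − 2.24²)/(2·-1.7) = 1.48 m
Total distance = 6.40 + 6.40 + 2.00 + 1.48 = 16.3 m

16.3 m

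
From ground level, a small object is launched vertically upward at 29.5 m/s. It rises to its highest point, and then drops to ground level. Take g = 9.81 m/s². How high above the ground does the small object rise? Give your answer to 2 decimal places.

Phase 1 (rising): v₀ = 29.5 m/s, a = -9.81 m/s².
v = v₀ + at → t = (0 − 29.5) / -9.81 = 3.01 s
v² = v₀² + 2aΔx → Δx = (0² − 29.5²)/(2·-9.81) = 44.4 m
Maximum height = 44.4 m

44.36 m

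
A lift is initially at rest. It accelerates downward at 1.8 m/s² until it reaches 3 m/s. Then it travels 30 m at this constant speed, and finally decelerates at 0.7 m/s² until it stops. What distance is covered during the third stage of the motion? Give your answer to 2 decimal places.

Phase 1 (accelerating): v₀ = 0 m/s, a = 1.8 m/s².
v = v₀ + at → t = (3 − 0) / 1.8 = 1.67 s
v² = v₀² + 2aΔx → Δx = (3² − 0²)/(2·1.8) = 2.50 m

Phase 2 (constant speed): v₀ = 3.00 m/s, a = 0 m/s².
Constant speed: t = d/v = 30/3.00 = 10.0 s

Phase 3 (decelerating): v₀ = 3.00 m/s, a = -0.7 m/s².
v = v₀ + at → t = (0 − 3.00) / -0.7 = 4.29 s
v² = v₀² + 2aΔx → Δx = (0² − 3.00²)/(2·-0.7) = 6.43 m
Distance in phase 3 = 6.43 m

6.43 m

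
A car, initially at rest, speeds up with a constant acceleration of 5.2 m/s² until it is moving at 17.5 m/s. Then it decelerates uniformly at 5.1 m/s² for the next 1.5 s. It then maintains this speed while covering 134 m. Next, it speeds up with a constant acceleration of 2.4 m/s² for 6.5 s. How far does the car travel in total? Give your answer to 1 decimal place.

298.7 m

Phase 1 (accelerating): v₀ = 0 m/s, a = 5.2 m/s².
v = v₀ + at → t = (17.5 − 0) / 5.2 = 3.37 s
v² = v₀² + 2aΔx → Δx = (17.5² − 0²)/(2·5.2) = 29.4 m

Phase 2 (decelerating): v₀ = 17.5 m/s, a = -5.1 m/s².
v = v₀ + at = 17.5 + (-5.1)(1.5) = 9.85 m/s
Δx = v₀t + ½at² = 17.5·1.5 + 0.5·-5.1·1.5² = 20.5 m

Phase 3 (constant speed): v₀ = 9.85 m/s, a = 0 m/s².
Constant speed: t = d/v = 134/9.85 = 13.6 s

Phase 4 (accelerating): v₀ = 9.85 m/s, a = 2.4 m/s².
v = v₀ + at = 9.85 + (2.4)(6.5) = 25.5 m/s
Δx = v₀t + ½at² = 9.85·6.5 + 0.5·2.4·6.5² = 115 m
Total distance = 29.4 + 20.5 + 134 + 115 = 299 m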